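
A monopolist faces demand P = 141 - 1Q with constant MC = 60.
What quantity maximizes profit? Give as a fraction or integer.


TR = P*Q = (141 - 1Q)Q = 141Q - 1Q^2
MR = dTR/dQ = 141 - 2Q
Set MR = MC:
141 - 2Q = 60
81 = 2Q
Q* = 81/2 = 81/2

81/2


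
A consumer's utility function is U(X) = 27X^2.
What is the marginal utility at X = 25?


MU = dU/dX = 27*2*X^(2-1)
MU = 54*X^1
At X = 25:
MU = 54 * 25^1
MU = 54 * 25 = 1350

1350


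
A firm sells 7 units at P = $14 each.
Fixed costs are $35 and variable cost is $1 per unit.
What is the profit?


Total Revenue = P * Q = 14 * 7 = $98
Total Cost = FC + VC*Q = 35 + 1*7 = $42
Profit = TR - TC = 98 - 42 = $56

$56


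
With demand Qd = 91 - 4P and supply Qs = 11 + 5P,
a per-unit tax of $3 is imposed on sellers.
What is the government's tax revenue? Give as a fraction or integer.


With tax on sellers, new supply: Qs' = 11 + 5(P - 3)
= 5P - 4
New equilibrium quantity:
Q_new = 439/9
Tax revenue = tax * Q_new = 3 * 439/9 = 439/3

439/3


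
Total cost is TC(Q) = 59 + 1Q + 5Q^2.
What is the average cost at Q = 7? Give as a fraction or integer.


TC(7) = 59 + 1*7 + 5*7^2
TC(7) = 59 + 7 + 245 = 311
AC = TC/Q = 311/7 = 311/7

311/7


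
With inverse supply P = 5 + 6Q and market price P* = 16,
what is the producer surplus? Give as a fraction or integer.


Minimum supply price (at Q=0): P_min = 5
Quantity supplied at P* = 16:
Q* = (16 - 5)/6 = 11/6
PS = (1/2) * Q* * (P* - P_min)
PS = (1/2) * 11/6 * (16 - 5)
PS = (1/2) * 11/6 * 11 = 121/12

121/12


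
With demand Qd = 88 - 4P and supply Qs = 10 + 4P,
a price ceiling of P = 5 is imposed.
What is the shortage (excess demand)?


At P = 5:
Qd = 88 - 4*5 = 68
Qs = 10 + 4*5 = 30
Shortage = Qd - Qs = 68 - 30 = 38

38


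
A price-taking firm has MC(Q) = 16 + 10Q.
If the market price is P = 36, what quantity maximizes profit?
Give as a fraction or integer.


In perfect competition, profit is maximized where P = MC.
36 = 16 + 10Q
20 = 10Q
Q* = 20/10 = 2

2


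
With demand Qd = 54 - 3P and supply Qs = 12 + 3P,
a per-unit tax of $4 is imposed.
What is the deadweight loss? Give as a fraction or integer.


Pre-tax equilibrium quantity: Q* = 33
Post-tax equilibrium quantity: Q_tax = 27
Reduction in quantity: Q* - Q_tax = 6
DWL = (1/2) * tax * (Q* - Q_tax)
DWL = (1/2) * 4 * 6 = 12

12


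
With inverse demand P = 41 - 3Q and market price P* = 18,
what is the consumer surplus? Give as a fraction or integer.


Maximum willingness to pay (at Q=0): P_max = 41
Quantity demanded at P* = 18:
Q* = (41 - 18)/3 = 23/3
CS = (1/2) * Q* * (P_max - P*)
CS = (1/2) * 23/3 * (41 - 18)
CS = (1/2) * 23/3 * 23 = 529/6

529/6


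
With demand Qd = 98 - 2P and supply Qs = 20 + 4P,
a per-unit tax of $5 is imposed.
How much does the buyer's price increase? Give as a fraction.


With a per-unit tax, the buyer's price increase depends on relative slopes.
Supply slope: d = 4, Demand slope: b = 2
Buyer's price increase = d * tax / (b + d)
= 4 * 5 / (2 + 4)
= 20 / 6 = 10/3

10/3


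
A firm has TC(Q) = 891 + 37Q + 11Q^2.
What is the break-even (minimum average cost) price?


AC(Q) = 891/Q + 37 + 11Q
To minimize: dAC/dQ = -891/Q^2 + 11 = 0
Q^2 = 891/11 = 81
Q* = 9
Min AC = 891/9 + 37 + 11*9
Min AC = 99 + 37 + 99 = 235

235


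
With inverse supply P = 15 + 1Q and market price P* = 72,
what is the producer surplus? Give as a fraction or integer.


Minimum supply price (at Q=0): P_min = 15
Quantity supplied at P* = 72:
Q* = (72 - 15)/1 = 57
PS = (1/2) * Q* * (P* - P_min)
PS = (1/2) * 57 * (72 - 15)
PS = (1/2) * 57 * 57 = 3249/2

3249/2


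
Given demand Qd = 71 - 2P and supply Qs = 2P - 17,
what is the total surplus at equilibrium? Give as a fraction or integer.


Find equilibrium: 71 - 2P = 2P - 17
71 + 17 = 4P
P* = 88/4 = 22
Q* = 2*22 - 17 = 27
Inverse demand: P = 71/2 - Q/2, so P_max = 71/2
Inverse supply: P = 17/2 + Q/2, so P_min = 17/2
CS = (1/2) * 27 * (71/2 - 22) = 729/4
PS = (1/2) * 27 * (22 - 17/2) = 729/4
TS = CS + PS = 729/4 + 729/4 = 729/2

729/2


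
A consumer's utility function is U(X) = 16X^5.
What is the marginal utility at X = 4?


MU = dU/dX = 16*5*X^(5-1)
MU = 80*X^4
At X = 4:
MU = 80 * 4^4
MU = 80 * 256 = 20480

20480


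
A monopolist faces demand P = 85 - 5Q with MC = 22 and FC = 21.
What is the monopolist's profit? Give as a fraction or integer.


MR = MC: 85 - 10Q = 22
Q* = 63/10
P* = 85 - 5*63/10 = 107/2
Profit = (P* - MC)*Q* - FC
= (107/2 - 22)*63/10 - 21
= 63/2*63/10 - 21
= 3969/20 - 21 = 3549/20

3549/20


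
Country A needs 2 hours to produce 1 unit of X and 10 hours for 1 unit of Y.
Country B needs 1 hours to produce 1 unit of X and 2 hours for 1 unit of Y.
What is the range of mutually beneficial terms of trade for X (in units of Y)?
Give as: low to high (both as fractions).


Opportunity cost of X for Country A = hours_X / hours_Y = 2/10 = 1/5 units of Y
Opportunity cost of X for Country B = hours_X / hours_Y = 1/2 = 1/2 units of Y
Terms of trade must be between the two opportunity costs.
Range: 1/5 to 1/2

1/5 to 1/2


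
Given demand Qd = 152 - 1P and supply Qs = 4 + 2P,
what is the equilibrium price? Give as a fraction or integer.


At equilibrium, Qd = Qs.
152 - 1P = 4 + 2P
152 - 4 = 1P + 2P
148 = 3P
P* = 148/3 = 148/3

148/3


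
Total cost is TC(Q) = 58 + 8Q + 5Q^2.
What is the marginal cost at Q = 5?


MC = dTC/dQ = 8 + 2*5*Q
At Q = 5:
MC = 8 + 10*5
MC = 8 + 50 = 58

58


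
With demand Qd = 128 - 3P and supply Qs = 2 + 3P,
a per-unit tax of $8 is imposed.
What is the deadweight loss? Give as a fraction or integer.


Pre-tax equilibrium quantity: Q* = 65
Post-tax equilibrium quantity: Q_tax = 53
Reduction in quantity: Q* - Q_tax = 12
DWL = (1/2) * tax * (Q* - Q_tax)
DWL = (1/2) * 8 * 12 = 48

48


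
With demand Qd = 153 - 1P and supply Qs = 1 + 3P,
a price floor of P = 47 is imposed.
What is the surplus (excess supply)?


At P = 47:
Qd = 153 - 1*47 = 106
Qs = 1 + 3*47 = 142
Surplus = Qs - Qd = 142 - 106 = 36

36


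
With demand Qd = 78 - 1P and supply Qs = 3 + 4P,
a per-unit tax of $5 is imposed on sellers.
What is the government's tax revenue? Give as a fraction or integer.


With tax on sellers, new supply: Qs' = 3 + 4(P - 5)
= 4P - 17
New equilibrium quantity:
Q_new = 59
Tax revenue = tax * Q_new = 5 * 59 = 295

295


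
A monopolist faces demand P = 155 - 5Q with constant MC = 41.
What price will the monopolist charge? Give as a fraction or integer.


MR = 155 - 10Q
Set MR = MC: 155 - 10Q = 41
Q* = 57/5
Substitute into demand:
P* = 155 - 5*57/5 = 98

98


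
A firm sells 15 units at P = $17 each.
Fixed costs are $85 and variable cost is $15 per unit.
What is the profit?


Total Revenue = P * Q = 17 * 15 = $255
Total Cost = FC + VC*Q = 85 + 15*15 = $310
Profit = TR - TC = 255 - 310 = $-55

$-55


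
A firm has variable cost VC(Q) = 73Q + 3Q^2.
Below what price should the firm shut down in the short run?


AVC(Q) = VC(Q)/Q = 73 + 3Q
AVC is increasing in Q, so minimum AVC is at Q -> 0+.
Min AVC = 73
The firm should shut down if P < 73.

73


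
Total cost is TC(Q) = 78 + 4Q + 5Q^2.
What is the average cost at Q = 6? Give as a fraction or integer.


TC(6) = 78 + 4*6 + 5*6^2
TC(6) = 78 + 24 + 180 = 282
AC = TC/Q = 282/6 = 47

47


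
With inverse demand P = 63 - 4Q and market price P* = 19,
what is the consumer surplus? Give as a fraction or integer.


Maximum willingness to pay (at Q=0): P_max = 63
Quantity demanded at P* = 19:
Q* = (63 - 19)/4 = 11
CS = (1/2) * Q* * (P_max - P*)
CS = (1/2) * 11 * (63 - 19)
CS = (1/2) * 11 * 44 = 242

242


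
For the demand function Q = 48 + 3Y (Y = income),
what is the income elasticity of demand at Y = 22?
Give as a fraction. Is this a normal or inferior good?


dQ/dY = 3
At Y = 22: Q = 48 + 3*22 = 114
Ey = (dQ/dY)(Y/Q) = 3 * 22 / 114 = 11/19
Since Ey > 0, this is a normal good.

11/19 (normal good)


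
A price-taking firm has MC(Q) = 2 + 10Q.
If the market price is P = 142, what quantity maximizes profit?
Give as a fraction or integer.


In perfect competition, profit is maximized where P = MC.
142 = 2 + 10Q
140 = 10Q
Q* = 140/10 = 14

14


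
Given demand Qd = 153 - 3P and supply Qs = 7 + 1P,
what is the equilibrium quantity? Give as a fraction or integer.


First find equilibrium price:
153 - 3P = 7 + 1P
P* = 146/4 = 73/2
Then substitute into demand:
Q* = 153 - 3 * 73/2 = 87/2

87/2


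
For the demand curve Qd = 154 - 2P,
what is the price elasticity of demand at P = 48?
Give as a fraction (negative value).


dQ/dP = -2
At P = 48: Q = 154 - 2*48 = 58
E = (dQ/dP)(P/Q) = (-2)(48/58) = -48/29

-48/29


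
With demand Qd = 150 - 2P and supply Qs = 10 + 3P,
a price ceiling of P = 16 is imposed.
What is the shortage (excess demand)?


At P = 16:
Qd = 150 - 2*16 = 118
Qs = 10 + 3*16 = 58
Shortage = Qd - Qs = 118 - 58 = 60

60


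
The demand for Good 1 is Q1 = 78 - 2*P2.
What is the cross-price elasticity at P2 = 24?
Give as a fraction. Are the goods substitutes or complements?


dQ1/dP2 = -2
At P2 = 24: Q1 = 78 - 2*24 = 30
Exy = (dQ1/dP2)(P2/Q1) = -2 * 24 / 30 = -8/5
Since Exy < 0, the goods are complements.

-8/5 (complements)


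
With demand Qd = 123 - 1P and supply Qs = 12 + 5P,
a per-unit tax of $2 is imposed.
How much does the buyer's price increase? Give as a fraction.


With a per-unit tax, the buyer's price increase depends on relative slopes.
Supply slope: d = 5, Demand slope: b = 1
Buyer's price increase = d * tax / (b + d)
= 5 * 2 / (1 + 5)
= 10 / 6 = 5/3

5/3


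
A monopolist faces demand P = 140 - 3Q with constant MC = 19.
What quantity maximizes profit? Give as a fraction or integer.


TR = P*Q = (140 - 3Q)Q = 140Q - 3Q^2
MR = dTR/dQ = 140 - 6Q
Set MR = MC:
140 - 6Q = 19
121 = 6Q
Q* = 121/6 = 121/6

121/6


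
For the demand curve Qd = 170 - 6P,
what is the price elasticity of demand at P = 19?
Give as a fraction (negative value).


dQ/dP = -6
At P = 19: Q = 170 - 6*19 = 56
E = (dQ/dP)(P/Q) = (-6)(19/56) = -57/28

-57/28


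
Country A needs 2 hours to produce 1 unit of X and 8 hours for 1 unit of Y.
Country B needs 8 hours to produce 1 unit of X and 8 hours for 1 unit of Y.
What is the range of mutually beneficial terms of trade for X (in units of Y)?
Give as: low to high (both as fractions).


Opportunity cost of X for Country A = hours_X / hours_Y = 2/8 = 1/4 units of Y
Opportunity cost of X for Country B = hours_X / hours_Y = 8/8 = 1 units of Y
Terms of trade must be between the two opportunity costs.
Range: 1/4 to 1

1/4 to 1


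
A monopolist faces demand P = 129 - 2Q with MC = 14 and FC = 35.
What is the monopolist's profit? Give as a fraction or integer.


MR = MC: 129 - 4Q = 14
Q* = 115/4
P* = 129 - 2*115/4 = 143/2
Profit = (P* - MC)*Q* - FC
= (143/2 - 14)*115/4 - 35
= 115/2*115/4 - 35
= 13225/8 - 35 = 12945/8

12945/8


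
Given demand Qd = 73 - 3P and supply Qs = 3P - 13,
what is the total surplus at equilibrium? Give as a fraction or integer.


Find equilibrium: 73 - 3P = 3P - 13
73 + 13 = 6P
P* = 86/6 = 43/3
Q* = 3*43/3 - 13 = 30
Inverse demand: P = 73/3 - Q/3, so P_max = 73/3
Inverse supply: P = 13/3 + Q/3, so P_min = 13/3
CS = (1/2) * 30 * (73/3 - 43/3) = 150
PS = (1/2) * 30 * (43/3 - 13/3) = 150
TS = CS + PS = 150 + 150 = 300

300


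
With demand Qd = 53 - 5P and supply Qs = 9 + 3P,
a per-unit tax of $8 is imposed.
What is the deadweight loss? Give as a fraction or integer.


Pre-tax equilibrium quantity: Q* = 51/2
Post-tax equilibrium quantity: Q_tax = 21/2
Reduction in quantity: Q* - Q_tax = 15
DWL = (1/2) * tax * (Q* - Q_tax)
DWL = (1/2) * 8 * 15 = 60

60


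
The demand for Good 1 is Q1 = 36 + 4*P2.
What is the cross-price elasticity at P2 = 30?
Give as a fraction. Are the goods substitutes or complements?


dQ1/dP2 = 4
At P2 = 30: Q1 = 36 + 4*30 = 156
Exy = (dQ1/dP2)(P2/Q1) = 4 * 30 / 156 = 10/13
Since Exy > 0, the goods are substitutes.

10/13 (substitutes)


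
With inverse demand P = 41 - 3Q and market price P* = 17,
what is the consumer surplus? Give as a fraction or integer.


Maximum willingness to pay (at Q=0): P_max = 41
Quantity demanded at P* = 17:
Q* = (41 - 17)/3 = 8
CS = (1/2) * Q* * (P_max - P*)
CS = (1/2) * 8 * (41 - 17)
CS = (1/2) * 8 * 24 = 96

96


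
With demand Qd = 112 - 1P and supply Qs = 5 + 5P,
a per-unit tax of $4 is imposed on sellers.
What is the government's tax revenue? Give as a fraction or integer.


With tax on sellers, new supply: Qs' = 5 + 5(P - 4)
= 5P - 15
New equilibrium quantity:
Q_new = 545/6
Tax revenue = tax * Q_new = 4 * 545/6 = 1090/3

1090/3


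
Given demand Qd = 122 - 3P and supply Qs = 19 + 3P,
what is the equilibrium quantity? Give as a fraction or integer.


First find equilibrium price:
122 - 3P = 19 + 3P
P* = 103/6 = 103/6
Then substitute into demand:
Q* = 122 - 3 * 103/6 = 141/2

141/2


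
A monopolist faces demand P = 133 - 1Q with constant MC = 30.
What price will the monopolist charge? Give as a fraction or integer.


MR = 133 - 2Q
Set MR = MC: 133 - 2Q = 30
Q* = 103/2
Substitute into demand:
P* = 133 - 1*103/2 = 163/2

163/2


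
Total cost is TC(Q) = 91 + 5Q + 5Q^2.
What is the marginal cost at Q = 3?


MC = dTC/dQ = 5 + 2*5*Q
At Q = 3:
MC = 5 + 10*3
MC = 5 + 30 = 35

35


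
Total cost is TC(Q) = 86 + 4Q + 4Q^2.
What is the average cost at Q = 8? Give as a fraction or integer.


TC(8) = 86 + 4*8 + 4*8^2
TC(8) = 86 + 32 + 256 = 374
AC = TC/Q = 374/8 = 187/4

187/4


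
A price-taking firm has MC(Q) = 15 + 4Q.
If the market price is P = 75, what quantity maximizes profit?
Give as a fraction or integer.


In perfect competition, profit is maximized where P = MC.
75 = 15 + 4Q
60 = 4Q
Q* = 60/4 = 15

15


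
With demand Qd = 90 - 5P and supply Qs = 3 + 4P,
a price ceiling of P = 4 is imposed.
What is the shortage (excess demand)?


At P = 4:
Qd = 90 - 5*4 = 70
Qs = 3 + 4*4 = 19
Shortage = Qd - Qs = 70 - 19 = 51

51


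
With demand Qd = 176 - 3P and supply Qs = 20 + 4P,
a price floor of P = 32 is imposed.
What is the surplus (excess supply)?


At P = 32:
Qd = 176 - 3*32 = 80
Qs = 20 + 4*32 = 148
Surplus = Qs - Qd = 148 - 80 = 68

68


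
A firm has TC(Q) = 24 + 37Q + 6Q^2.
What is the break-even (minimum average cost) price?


AC(Q) = 24/Q + 37 + 6Q
To minimize: dAC/dQ = -24/Q^2 + 6 = 0
Q^2 = 24/6 = 4
Q* = 2
Min AC = 24/2 + 37 + 6*2
Min AC = 12 + 37 + 12 = 61

61


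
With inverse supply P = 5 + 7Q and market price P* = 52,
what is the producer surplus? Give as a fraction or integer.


Minimum supply price (at Q=0): P_min = 5
Quantity supplied at P* = 52:
Q* = (52 - 5)/7 = 47/7
PS = (1/2) * Q* * (P* - P_min)
PS = (1/2) * 47/7 * (52 - 5)
PS = (1/2) * 47/7 * 47 = 2209/14

2209/14


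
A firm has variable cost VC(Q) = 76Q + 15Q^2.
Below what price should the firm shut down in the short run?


AVC(Q) = VC(Q)/Q = 76 + 15Q
AVC is increasing in Q, so minimum AVC is at Q -> 0+.
Min AVC = 76
The firm should shut down if P < 76.

76


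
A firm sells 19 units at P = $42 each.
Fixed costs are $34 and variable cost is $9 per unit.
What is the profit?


Total Revenue = P * Q = 42 * 19 = $798
Total Cost = FC + VC*Q = 34 + 9*19 = $205
Profit = TR - TC = 798 - 205 = $593

$593


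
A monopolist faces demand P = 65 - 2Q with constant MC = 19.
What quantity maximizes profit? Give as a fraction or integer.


TR = P*Q = (65 - 2Q)Q = 65Q - 2Q^2
MR = dTR/dQ = 65 - 4Q
Set MR = MC:
65 - 4Q = 19
46 = 4Q
Q* = 46/4 = 23/2

23/2


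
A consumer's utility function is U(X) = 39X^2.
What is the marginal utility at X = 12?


MU = dU/dX = 39*2*X^(2-1)
MU = 78*X^1
At X = 12:
MU = 78 * 12^1
MU = 78 * 12 = 936

936


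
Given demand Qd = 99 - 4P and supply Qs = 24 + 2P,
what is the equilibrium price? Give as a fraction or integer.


At equilibrium, Qd = Qs.
99 - 4P = 24 + 2P
99 - 24 = 4P + 2P
75 = 6P
P* = 75/6 = 25/2

25/2


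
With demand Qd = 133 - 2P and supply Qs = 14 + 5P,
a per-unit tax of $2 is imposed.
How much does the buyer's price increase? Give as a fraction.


With a per-unit tax, the buyer's price increase depends on relative slopes.
Supply slope: d = 5, Demand slope: b = 2
Buyer's price increase = d * tax / (b + d)
= 5 * 2 / (2 + 5)
= 10 / 7 = 10/7

10/7


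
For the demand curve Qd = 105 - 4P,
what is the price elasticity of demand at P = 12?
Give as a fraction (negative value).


dQ/dP = -4
At P = 12: Q = 105 - 4*12 = 57
E = (dQ/dP)(P/Q) = (-4)(12/57) = -16/19

-16/19


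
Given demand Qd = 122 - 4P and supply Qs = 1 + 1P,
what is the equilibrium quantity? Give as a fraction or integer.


First find equilibrium price:
122 - 4P = 1 + 1P
P* = 121/5 = 121/5
Then substitute into demand:
Q* = 122 - 4 * 121/5 = 126/5

126/5


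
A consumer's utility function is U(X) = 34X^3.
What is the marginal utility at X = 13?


MU = dU/dX = 34*3*X^(3-1)
MU = 102*X^2
At X = 13:
MU = 102 * 13^2
MU = 102 * 169 = 17238

17238


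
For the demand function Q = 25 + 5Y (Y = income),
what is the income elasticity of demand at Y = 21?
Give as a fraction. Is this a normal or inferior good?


dQ/dY = 5
At Y = 21: Q = 25 + 5*21 = 130
Ey = (dQ/dY)(Y/Q) = 5 * 21 / 130 = 21/26
Since Ey > 0, this is a normal good.

21/26 (normal good)


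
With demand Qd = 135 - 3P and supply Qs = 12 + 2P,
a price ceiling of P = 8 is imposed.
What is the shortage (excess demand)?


At P = 8:
Qd = 135 - 3*8 = 111
Qs = 12 + 2*8 = 28
Shortage = Qd - Qs = 111 - 28 = 83

83


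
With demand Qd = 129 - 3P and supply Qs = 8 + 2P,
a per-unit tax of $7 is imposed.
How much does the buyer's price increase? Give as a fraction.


With a per-unit tax, the buyer's price increase depends on relative slopes.
Supply slope: d = 2, Demand slope: b = 3
Buyer's price increase = d * tax / (b + d)
= 2 * 7 / (3 + 2)
= 14 / 5 = 14/5

14/5


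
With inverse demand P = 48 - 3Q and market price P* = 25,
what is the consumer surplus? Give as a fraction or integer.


Maximum willingness to pay (at Q=0): P_max = 48
Quantity demanded at P* = 25:
Q* = (48 - 25)/3 = 23/3
CS = (1/2) * Q* * (P_max - P*)
CS = (1/2) * 23/3 * (48 - 25)
CS = (1/2) * 23/3 * 23 = 529/6

529/6


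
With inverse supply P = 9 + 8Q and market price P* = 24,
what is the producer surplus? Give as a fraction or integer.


Minimum supply price (at Q=0): P_min = 9
Quantity supplied at P* = 24:
Q* = (24 - 9)/8 = 15/8
PS = (1/2) * Q* * (P* - P_min)
PS = (1/2) * 15/8 * (24 - 9)
PS = (1/2) * 15/8 * 15 = 225/16

225/16


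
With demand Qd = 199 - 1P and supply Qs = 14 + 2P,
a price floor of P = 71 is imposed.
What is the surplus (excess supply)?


At P = 71:
Qd = 199 - 1*71 = 128
Qs = 14 + 2*71 = 156
Surplus = Qs - Qd = 156 - 128 = 28

28


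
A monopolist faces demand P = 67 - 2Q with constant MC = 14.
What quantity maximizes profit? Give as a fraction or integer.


TR = P*Q = (67 - 2Q)Q = 67Q - 2Q^2
MR = dTR/dQ = 67 - 4Q
Set MR = MC:
67 - 4Q = 14
53 = 4Q
Q* = 53/4 = 53/4

53/4


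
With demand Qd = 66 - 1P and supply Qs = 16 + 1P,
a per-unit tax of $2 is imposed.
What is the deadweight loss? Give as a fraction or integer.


Pre-tax equilibrium quantity: Q* = 41
Post-tax equilibrium quantity: Q_tax = 40
Reduction in quantity: Q* - Q_tax = 1
DWL = (1/2) * tax * (Q* - Q_tax)
DWL = (1/2) * 2 * 1 = 1

1


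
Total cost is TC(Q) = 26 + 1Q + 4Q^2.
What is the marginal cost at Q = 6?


MC = dTC/dQ = 1 + 2*4*Q
At Q = 6:
MC = 1 + 8*6
MC = 1 + 48 = 49

49


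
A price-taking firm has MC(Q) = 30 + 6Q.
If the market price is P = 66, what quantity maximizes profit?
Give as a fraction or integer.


In perfect competition, profit is maximized where P = MC.
66 = 30 + 6Q
36 = 6Q
Q* = 36/6 = 6

6


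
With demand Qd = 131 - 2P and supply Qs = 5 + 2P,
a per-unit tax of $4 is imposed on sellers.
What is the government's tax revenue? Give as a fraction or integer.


With tax on sellers, new supply: Qs' = 5 + 2(P - 4)
= 2P - 3
New equilibrium quantity:
Q_new = 64
Tax revenue = tax * Q_new = 4 * 64 = 256

256


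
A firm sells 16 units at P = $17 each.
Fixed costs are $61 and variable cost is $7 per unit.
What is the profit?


Total Revenue = P * Q = 17 * 16 = $272
Total Cost = FC + VC*Q = 61 + 7*16 = $173
Profit = TR - TC = 272 - 173 = $99

$99


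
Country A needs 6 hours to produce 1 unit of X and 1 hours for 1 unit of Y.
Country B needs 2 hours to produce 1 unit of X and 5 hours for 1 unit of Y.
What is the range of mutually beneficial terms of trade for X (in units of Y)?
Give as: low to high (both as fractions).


Opportunity cost of X for Country A = hours_X / hours_Y = 6/1 = 6 units of Y
Opportunity cost of X for Country B = hours_X / hours_Y = 2/5 = 2/5 units of Y
Terms of trade must be between the two opportunity costs.
Range: 2/5 to 6

2/5 to 6


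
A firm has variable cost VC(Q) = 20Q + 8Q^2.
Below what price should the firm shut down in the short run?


AVC(Q) = VC(Q)/Q = 20 + 8Q
AVC is increasing in Q, so minimum AVC is at Q -> 0+.
Min AVC = 20
The firm should shut down if P < 20.

20


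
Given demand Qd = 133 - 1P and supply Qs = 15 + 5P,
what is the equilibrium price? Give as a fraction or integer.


At equilibrium, Qd = Qs.
133 - 1P = 15 + 5P
133 - 15 = 1P + 5P
118 = 6P
P* = 118/6 = 59/3

59/3


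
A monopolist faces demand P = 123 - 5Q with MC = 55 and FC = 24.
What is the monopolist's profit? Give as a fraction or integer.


MR = MC: 123 - 10Q = 55
Q* = 34/5
P* = 123 - 5*34/5 = 89
Profit = (P* - MC)*Q* - FC
= (89 - 55)*34/5 - 24
= 34*34/5 - 24
= 1156/5 - 24 = 1036/5

1036/5


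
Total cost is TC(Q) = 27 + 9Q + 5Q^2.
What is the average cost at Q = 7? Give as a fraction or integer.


TC(7) = 27 + 9*7 + 5*7^2
TC(7) = 27 + 63 + 245 = 335
AC = TC/Q = 335/7 = 335/7

335/7


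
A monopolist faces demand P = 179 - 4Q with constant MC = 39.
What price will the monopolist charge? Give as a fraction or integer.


MR = 179 - 8Q
Set MR = MC: 179 - 8Q = 39
Q* = 35/2
Substitute into demand:
P* = 179 - 4*35/2 = 109

109


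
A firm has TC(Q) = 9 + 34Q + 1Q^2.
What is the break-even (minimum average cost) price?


AC(Q) = 9/Q + 34 + 1Q
To minimize: dAC/dQ = -9/Q^2 + 1 = 0
Q^2 = 9/1 = 9
Q* = 3
Min AC = 9/3 + 34 + 1*3
Min AC = 3 + 34 + 3 = 40

40


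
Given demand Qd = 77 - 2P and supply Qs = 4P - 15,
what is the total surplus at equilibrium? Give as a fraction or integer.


Find equilibrium: 77 - 2P = 4P - 15
77 + 15 = 6P
P* = 92/6 = 46/3
Q* = 4*46/3 - 15 = 139/3
Inverse demand: P = 77/2 - Q/2, so P_max = 77/2
Inverse supply: P = 15/4 + Q/4, so P_min = 15/4
CS = (1/2) * 139/3 * (77/2 - 46/3) = 19321/36
PS = (1/2) * 139/3 * (46/3 - 15/4) = 19321/72
TS = CS + PS = 19321/36 + 19321/72 = 19321/24

19321/24


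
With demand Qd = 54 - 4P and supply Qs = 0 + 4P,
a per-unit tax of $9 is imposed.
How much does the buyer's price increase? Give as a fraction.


With a per-unit tax, the buyer's price increase depends on relative slopes.
Supply slope: d = 4, Demand slope: b = 4
Buyer's price increase = d * tax / (b + d)
= 4 * 9 / (4 + 4)
= 36 / 8 = 9/2

9/2


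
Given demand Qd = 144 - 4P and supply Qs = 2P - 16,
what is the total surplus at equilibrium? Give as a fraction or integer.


Find equilibrium: 144 - 4P = 2P - 16
144 + 16 = 6P
P* = 160/6 = 80/3
Q* = 2*80/3 - 16 = 112/3
Inverse demand: P = 36 - Q/4, so P_max = 36
Inverse supply: P = 8 + Q/2, so P_min = 8
CS = (1/2) * 112/3 * (36 - 80/3) = 1568/9
PS = (1/2) * 112/3 * (80/3 - 8) = 3136/9
TS = CS + PS = 1568/9 + 3136/9 = 1568/3

1568/3


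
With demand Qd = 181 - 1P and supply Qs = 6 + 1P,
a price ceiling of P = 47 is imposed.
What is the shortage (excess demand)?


At P = 47:
Qd = 181 - 1*47 = 134
Qs = 6 + 1*47 = 53
Shortage = Qd - Qs = 134 - 53 = 81

81


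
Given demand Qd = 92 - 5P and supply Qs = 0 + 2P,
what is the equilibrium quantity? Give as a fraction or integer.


First find equilibrium price:
92 - 5P = 0 + 2P
P* = 92/7 = 92/7
Then substitute into demand:
Q* = 92 - 5 * 92/7 = 184/7

184/7


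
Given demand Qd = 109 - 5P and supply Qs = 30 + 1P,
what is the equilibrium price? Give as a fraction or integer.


At equilibrium, Qd = Qs.
109 - 5P = 30 + 1P
109 - 30 = 5P + 1P
79 = 6P
P* = 79/6 = 79/6

79/6


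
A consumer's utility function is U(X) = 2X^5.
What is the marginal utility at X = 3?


MU = dU/dX = 2*5*X^(5-1)
MU = 10*X^4
At X = 3:
MU = 10 * 3^4
MU = 10 * 81 = 810

810


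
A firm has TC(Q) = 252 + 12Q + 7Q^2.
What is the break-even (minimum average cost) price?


AC(Q) = 252/Q + 12 + 7Q
To minimize: dAC/dQ = -252/Q^2 + 7 = 0
Q^2 = 252/7 = 36
Q* = 6
Min AC = 252/6 + 12 + 7*6
Min AC = 42 + 12 + 42 = 96

96


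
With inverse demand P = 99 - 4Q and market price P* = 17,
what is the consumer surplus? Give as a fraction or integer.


Maximum willingness to pay (at Q=0): P_max = 99
Quantity demanded at P* = 17:
Q* = (99 - 17)/4 = 41/2
CS = (1/2) * Q* * (P_max - P*)
CS = (1/2) * 41/2 * (99 - 17)
CS = (1/2) * 41/2 * 82 = 1681/2

1681/2


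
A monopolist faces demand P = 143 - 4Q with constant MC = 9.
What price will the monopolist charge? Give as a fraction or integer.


MR = 143 - 8Q
Set MR = MC: 143 - 8Q = 9
Q* = 67/4
Substitute into demand:
P* = 143 - 4*67/4 = 76

76


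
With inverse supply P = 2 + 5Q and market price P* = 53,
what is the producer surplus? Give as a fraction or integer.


Minimum supply price (at Q=0): P_min = 2
Quantity supplied at P* = 53:
Q* = (53 - 2)/5 = 51/5
PS = (1/2) * Q* * (P* - P_min)
PS = (1/2) * 51/5 * (53 - 2)
PS = (1/2) * 51/5 * 51 = 2601/10

2601/10


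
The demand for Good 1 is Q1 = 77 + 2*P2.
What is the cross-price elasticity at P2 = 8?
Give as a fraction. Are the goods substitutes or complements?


dQ1/dP2 = 2
At P2 = 8: Q1 = 77 + 2*8 = 93
Exy = (dQ1/dP2)(P2/Q1) = 2 * 8 / 93 = 16/93
Since Exy > 0, the goods are substitutes.

16/93 (substitutes)


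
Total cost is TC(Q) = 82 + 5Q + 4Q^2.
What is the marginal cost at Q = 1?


MC = dTC/dQ = 5 + 2*4*Q
At Q = 1:
MC = 5 + 8*1
MC = 5 + 8 = 13

13


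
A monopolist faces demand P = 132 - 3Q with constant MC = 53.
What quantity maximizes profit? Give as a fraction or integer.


TR = P*Q = (132 - 3Q)Q = 132Q - 3Q^2
MR = dTR/dQ = 132 - 6Q
Set MR = MC:
132 - 6Q = 53
79 = 6Q
Q* = 79/6 = 79/6

79/6


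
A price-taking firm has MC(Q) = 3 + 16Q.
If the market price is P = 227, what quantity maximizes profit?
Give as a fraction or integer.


In perfect competition, profit is maximized where P = MC.
227 = 3 + 16Q
224 = 16Q
Q* = 224/16 = 14

14


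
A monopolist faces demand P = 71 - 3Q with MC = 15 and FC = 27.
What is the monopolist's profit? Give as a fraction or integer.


MR = MC: 71 - 6Q = 15
Q* = 28/3
P* = 71 - 3*28/3 = 43
Profit = (P* - MC)*Q* - FC
= (43 - 15)*28/3 - 27
= 28*28/3 - 27
= 784/3 - 27 = 703/3

703/3


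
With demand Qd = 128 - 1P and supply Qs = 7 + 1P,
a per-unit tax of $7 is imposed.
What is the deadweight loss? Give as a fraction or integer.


Pre-tax equilibrium quantity: Q* = 135/2
Post-tax equilibrium quantity: Q_tax = 64
Reduction in quantity: Q* - Q_tax = 7/2
DWL = (1/2) * tax * (Q* - Q_tax)
DWL = (1/2) * 7 * 7/2 = 49/4

49/4


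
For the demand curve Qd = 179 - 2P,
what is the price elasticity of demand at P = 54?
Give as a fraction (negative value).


dQ/dP = -2
At P = 54: Q = 179 - 2*54 = 71
E = (dQ/dP)(P/Q) = (-2)(54/71) = -108/71

-108/71


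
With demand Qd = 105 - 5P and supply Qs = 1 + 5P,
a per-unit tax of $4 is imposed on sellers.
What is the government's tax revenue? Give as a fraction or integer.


With tax on sellers, new supply: Qs' = 1 + 5(P - 4)
= 5P - 19
New equilibrium quantity:
Q_new = 43
Tax revenue = tax * Q_new = 4 * 43 = 172

172


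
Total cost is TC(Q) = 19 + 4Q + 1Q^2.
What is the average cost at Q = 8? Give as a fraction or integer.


TC(8) = 19 + 4*8 + 1*8^2
TC(8) = 19 + 32 + 64 = 115
AC = TC/Q = 115/8 = 115/8

115/8


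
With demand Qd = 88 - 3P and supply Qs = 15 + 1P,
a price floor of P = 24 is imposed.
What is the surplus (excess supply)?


At P = 24:
Qd = 88 - 3*24 = 16
Qs = 15 + 1*24 = 39
Surplus = Qs - Qd = 39 - 16 = 23

23


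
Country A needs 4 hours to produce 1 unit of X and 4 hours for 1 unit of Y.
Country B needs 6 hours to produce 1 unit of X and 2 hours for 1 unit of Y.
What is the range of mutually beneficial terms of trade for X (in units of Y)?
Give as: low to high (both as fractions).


Opportunity cost of X for Country A = hours_X / hours_Y = 4/4 = 1 units of Y
Opportunity cost of X for Country B = hours_X / hours_Y = 6/2 = 3 units of Y
Terms of trade must be between the two opportunity costs.
Range: 1 to 3

1 to 3


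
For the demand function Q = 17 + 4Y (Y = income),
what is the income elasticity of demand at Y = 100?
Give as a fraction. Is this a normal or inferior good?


dQ/dY = 4
At Y = 100: Q = 17 + 4*100 = 417
Ey = (dQ/dY)(Y/Q) = 4 * 100 / 417 = 400/417
Since Ey > 0, this is a normal good.

400/417 (normal good)


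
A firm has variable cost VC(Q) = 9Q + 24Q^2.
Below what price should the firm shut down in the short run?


AVC(Q) = VC(Q)/Q = 9 + 24Q
AVC is increasing in Q, so minimum AVC is at Q -> 0+.
Min AVC = 9
The firm should shut down if P < 9.

9


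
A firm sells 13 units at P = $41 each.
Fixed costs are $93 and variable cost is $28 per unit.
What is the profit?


Total Revenue = P * Q = 41 * 13 = $533
Total Cost = FC + VC*Q = 93 + 28*13 = $457
Profit = TR - TC = 533 - 457 = $76

$76


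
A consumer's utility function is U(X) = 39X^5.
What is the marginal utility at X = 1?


MU = dU/dX = 39*5*X^(5-1)
MU = 195*X^4
At X = 1:
MU = 195 * 1^4
MU = 195 * 1 = 195

195


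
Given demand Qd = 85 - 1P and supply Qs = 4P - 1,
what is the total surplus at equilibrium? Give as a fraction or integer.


Find equilibrium: 85 - 1P = 4P - 1
85 + 1 = 5P
P* = 86/5 = 86/5
Q* = 4*86/5 - 1 = 339/5
Inverse demand: P = 85 - Q/1, so P_max = 85
Inverse supply: P = 1/4 + Q/4, so P_min = 1/4
CS = (1/2) * 339/5 * (85 - 86/5) = 114921/50
PS = (1/2) * 339/5 * (86/5 - 1/4) = 114921/200
TS = CS + PS = 114921/50 + 114921/200 = 114921/40

114921/40


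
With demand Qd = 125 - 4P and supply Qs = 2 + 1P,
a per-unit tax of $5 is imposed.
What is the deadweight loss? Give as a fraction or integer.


Pre-tax equilibrium quantity: Q* = 133/5
Post-tax equilibrium quantity: Q_tax = 113/5
Reduction in quantity: Q* - Q_tax = 4
DWL = (1/2) * tax * (Q* - Q_tax)
DWL = (1/2) * 5 * 4 = 10

10


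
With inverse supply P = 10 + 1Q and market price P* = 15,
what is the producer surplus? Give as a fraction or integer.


Minimum supply price (at Q=0): P_min = 10
Quantity supplied at P* = 15:
Q* = (15 - 10)/1 = 5
PS = (1/2) * Q* * (P* - P_min)
PS = (1/2) * 5 * (15 - 10)
PS = (1/2) * 5 * 5 = 25/2

25/2


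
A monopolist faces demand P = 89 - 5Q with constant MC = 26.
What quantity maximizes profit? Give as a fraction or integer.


TR = P*Q = (89 - 5Q)Q = 89Q - 5Q^2
MR = dTR/dQ = 89 - 10Q
Set MR = MC:
89 - 10Q = 26
63 = 10Q
Q* = 63/10 = 63/10

63/10


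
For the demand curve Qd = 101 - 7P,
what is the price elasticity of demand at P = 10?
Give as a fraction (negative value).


dQ/dP = -7
At P = 10: Q = 101 - 7*10 = 31
E = (dQ/dP)(P/Q) = (-7)(10/31) = -70/31

-70/31


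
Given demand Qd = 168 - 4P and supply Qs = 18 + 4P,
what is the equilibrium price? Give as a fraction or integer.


At equilibrium, Qd = Qs.
168 - 4P = 18 + 4P
168 - 18 = 4P + 4P
150 = 8P
P* = 150/8 = 75/4

75/4


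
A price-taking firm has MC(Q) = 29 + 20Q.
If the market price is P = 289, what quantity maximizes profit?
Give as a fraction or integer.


In perfect competition, profit is maximized where P = MC.
289 = 29 + 20Q
260 = 20Q
Q* = 260/20 = 13

13


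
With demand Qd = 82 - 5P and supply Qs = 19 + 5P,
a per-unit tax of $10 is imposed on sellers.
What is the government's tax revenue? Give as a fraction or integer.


With tax on sellers, new supply: Qs' = 19 + 5(P - 10)
= 5P - 31
New equilibrium quantity:
Q_new = 51/2
Tax revenue = tax * Q_new = 10 * 51/2 = 255

255


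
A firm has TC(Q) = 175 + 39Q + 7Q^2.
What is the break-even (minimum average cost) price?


AC(Q) = 175/Q + 39 + 7Q
To minimize: dAC/dQ = -175/Q^2 + 7 = 0
Q^2 = 175/7 = 25
Q* = 5
Min AC = 175/5 + 39 + 7*5
Min AC = 35 + 39 + 35 = 109

109


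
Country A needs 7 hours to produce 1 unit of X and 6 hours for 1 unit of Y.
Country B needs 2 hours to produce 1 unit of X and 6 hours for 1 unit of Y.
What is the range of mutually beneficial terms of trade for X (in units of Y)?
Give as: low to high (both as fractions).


Opportunity cost of X for Country A = hours_X / hours_Y = 7/6 = 7/6 units of Y
Opportunity cost of X for Country B = hours_X / hours_Y = 2/6 = 1/3 units of Y
Terms of trade must be between the two opportunity costs.
Range: 1/3 to 7/6

1/3 to 7/6


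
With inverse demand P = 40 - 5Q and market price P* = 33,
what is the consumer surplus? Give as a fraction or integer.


Maximum willingness to pay (at Q=0): P_max = 40
Quantity demanded at P* = 33:
Q* = (40 - 33)/5 = 7/5
CS = (1/2) * Q* * (P_max - P*)
CS = (1/2) * 7/5 * (40 - 33)
CS = (1/2) * 7/5 * 7 = 49/10

49/10


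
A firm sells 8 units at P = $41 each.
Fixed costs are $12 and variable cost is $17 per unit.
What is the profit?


Total Revenue = P * Q = 41 * 8 = $328
Total Cost = FC + VC*Q = 12 + 17*8 = $148
Profit = TR - TC = 328 - 148 = $180

$180


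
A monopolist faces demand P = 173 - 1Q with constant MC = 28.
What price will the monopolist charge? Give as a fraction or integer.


MR = 173 - 2Q
Set MR = MC: 173 - 2Q = 28
Q* = 145/2
Substitute into demand:
P* = 173 - 1*145/2 = 201/2

201/2


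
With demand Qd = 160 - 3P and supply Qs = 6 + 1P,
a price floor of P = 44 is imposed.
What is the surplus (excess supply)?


At P = 44:
Qd = 160 - 3*44 = 28
Qs = 6 + 1*44 = 50
Surplus = Qs - Qd = 50 - 28 = 22

22


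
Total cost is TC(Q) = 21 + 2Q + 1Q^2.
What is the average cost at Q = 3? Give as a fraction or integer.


TC(3) = 21 + 2*3 + 1*3^2
TC(3) = 21 + 6 + 9 = 36
AC = TC/Q = 36/3 = 12

12


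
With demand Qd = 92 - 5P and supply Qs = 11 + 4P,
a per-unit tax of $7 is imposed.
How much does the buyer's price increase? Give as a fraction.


With a per-unit tax, the buyer's price increase depends on relative slopes.
Supply slope: d = 4, Demand slope: b = 5
Buyer's price increase = d * tax / (b + d)
= 4 * 7 / (5 + 4)
= 28 / 9 = 28/9

28/9


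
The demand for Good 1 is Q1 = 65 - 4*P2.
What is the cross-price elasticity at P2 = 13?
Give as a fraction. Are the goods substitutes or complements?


dQ1/dP2 = -4
At P2 = 13: Q1 = 65 - 4*13 = 13
Exy = (dQ1/dP2)(P2/Q1) = -4 * 13 / 13 = -4
Since Exy < 0, the goods are complements.

-4 (complements)


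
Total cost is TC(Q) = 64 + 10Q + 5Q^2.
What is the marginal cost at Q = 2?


MC = dTC/dQ = 10 + 2*5*Q
At Q = 2:
MC = 10 + 10*2
MC = 10 + 20 = 30

30


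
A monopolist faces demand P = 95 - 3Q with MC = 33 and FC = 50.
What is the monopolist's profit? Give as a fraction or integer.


MR = MC: 95 - 6Q = 33
Q* = 31/3
P* = 95 - 3*31/3 = 64
Profit = (P* - MC)*Q* - FC
= (64 - 33)*31/3 - 50
= 31*31/3 - 50
= 961/3 - 50 = 811/3

811/3


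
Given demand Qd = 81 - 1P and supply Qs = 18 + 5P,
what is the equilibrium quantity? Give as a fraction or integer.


First find equilibrium price:
81 - 1P = 18 + 5P
P* = 63/6 = 21/2
Then substitute into demand:
Q* = 81 - 1 * 21/2 = 141/2

141/2


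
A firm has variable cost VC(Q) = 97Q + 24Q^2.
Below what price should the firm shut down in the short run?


AVC(Q) = VC(Q)/Q = 97 + 24Q
AVC is increasing in Q, so minimum AVC is at Q -> 0+.
Min AVC = 97
The firm should shut down if P < 97.

97


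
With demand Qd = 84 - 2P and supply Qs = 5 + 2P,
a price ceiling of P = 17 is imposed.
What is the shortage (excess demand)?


At P = 17:
Qd = 84 - 2*17 = 50
Qs = 5 + 2*17 = 39
Shortage = Qd - Qs = 50 - 39 = 11

11


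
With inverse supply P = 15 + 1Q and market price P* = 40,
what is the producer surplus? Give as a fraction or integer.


Minimum supply price (at Q=0): P_min = 15
Quantity supplied at P* = 40:
Q* = (40 - 15)/1 = 25
PS = (1/2) * Q* * (P* - P_min)
PS = (1/2) * 25 * (40 - 15)
PS = (1/2) * 25 * 25 = 625/2

625/2


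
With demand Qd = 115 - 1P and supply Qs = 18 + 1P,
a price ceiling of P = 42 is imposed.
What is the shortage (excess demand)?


At P = 42:
Qd = 115 - 1*42 = 73
Qs = 18 + 1*42 = 60
Shortage = Qd - Qs = 73 - 60 = 13

13


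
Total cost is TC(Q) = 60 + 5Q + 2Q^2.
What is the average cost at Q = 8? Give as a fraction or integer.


TC(8) = 60 + 5*8 + 2*8^2
TC(8) = 60 + 40 + 128 = 228
AC = TC/Q = 228/8 = 57/2

57/2


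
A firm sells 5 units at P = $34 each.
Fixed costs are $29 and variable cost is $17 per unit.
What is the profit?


Total Revenue = P * Q = 34 * 5 = $170
Total Cost = FC + VC*Q = 29 + 17*5 = $114
Profit = TR - TC = 170 - 114 = $56

$56


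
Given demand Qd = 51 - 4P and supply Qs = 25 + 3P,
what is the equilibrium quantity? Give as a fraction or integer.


First find equilibrium price:
51 - 4P = 25 + 3P
P* = 26/7 = 26/7
Then substitute into demand:
Q* = 51 - 4 * 26/7 = 253/7

253/7


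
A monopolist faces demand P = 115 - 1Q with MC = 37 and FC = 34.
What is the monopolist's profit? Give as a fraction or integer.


MR = MC: 115 - 2Q = 37
Q* = 39
P* = 115 - 1*39 = 76
Profit = (P* - MC)*Q* - FC
= (76 - 37)*39 - 34
= 39*39 - 34
= 1521 - 34 = 1487

1487


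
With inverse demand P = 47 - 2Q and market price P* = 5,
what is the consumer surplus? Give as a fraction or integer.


Maximum willingness to pay (at Q=0): P_max = 47
Quantity demanded at P* = 5:
Q* = (47 - 5)/2 = 21
CS = (1/2) * Q* * (P_max - P*)
CS = (1/2) * 21 * (47 - 5)
CS = (1/2) * 21 * 42 = 441

441


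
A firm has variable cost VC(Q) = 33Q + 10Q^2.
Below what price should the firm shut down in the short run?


AVC(Q) = VC(Q)/Q = 33 + 10Q
AVC is increasing in Q, so minimum AVC is at Q -> 0+.
Min AVC = 33
The firm should shut down if P < 33.

33


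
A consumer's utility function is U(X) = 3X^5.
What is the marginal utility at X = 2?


MU = dU/dX = 3*5*X^(5-1)
MU = 15*X^4
At X = 2:
MU = 15 * 2^4
MU = 15 * 16 = 240

240


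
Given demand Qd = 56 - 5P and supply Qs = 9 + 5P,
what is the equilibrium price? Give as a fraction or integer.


At equilibrium, Qd = Qs.
56 - 5P = 9 + 5P
56 - 9 = 5P + 5P
47 = 10P
P* = 47/10 = 47/10

47/10


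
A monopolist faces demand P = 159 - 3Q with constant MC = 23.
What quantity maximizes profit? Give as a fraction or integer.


TR = P*Q = (159 - 3Q)Q = 159Q - 3Q^2
MR = dTR/dQ = 159 - 6Q
Set MR = MC:
159 - 6Q = 23
136 = 6Q
Q* = 136/6 = 68/3

68/3


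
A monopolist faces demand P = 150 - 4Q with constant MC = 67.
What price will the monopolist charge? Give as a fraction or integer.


MR = 150 - 8Q
Set MR = MC: 150 - 8Q = 67
Q* = 83/8
Substitute into demand:
P* = 150 - 4*83/8 = 217/2

217/2


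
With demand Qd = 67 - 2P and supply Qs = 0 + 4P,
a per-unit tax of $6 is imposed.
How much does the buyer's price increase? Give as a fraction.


With a per-unit tax, the buyer's price increase depends on relative slopes.
Supply slope: d = 4, Demand slope: b = 2
Buyer's price increase = d * tax / (b + d)
= 4 * 6 / (2 + 4)
= 24 / 6 = 4

4


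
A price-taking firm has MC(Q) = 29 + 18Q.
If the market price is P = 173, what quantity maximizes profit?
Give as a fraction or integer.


In perfect competition, profit is maximized where P = MC.
173 = 29 + 18Q
144 = 18Q
Q* = 144/18 = 8

8


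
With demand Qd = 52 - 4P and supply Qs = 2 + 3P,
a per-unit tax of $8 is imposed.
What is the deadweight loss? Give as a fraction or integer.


Pre-tax equilibrium quantity: Q* = 164/7
Post-tax equilibrium quantity: Q_tax = 68/7
Reduction in quantity: Q* - Q_tax = 96/7
DWL = (1/2) * tax * (Q* - Q_tax)
DWL = (1/2) * 8 * 96/7 = 384/7

384/7
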